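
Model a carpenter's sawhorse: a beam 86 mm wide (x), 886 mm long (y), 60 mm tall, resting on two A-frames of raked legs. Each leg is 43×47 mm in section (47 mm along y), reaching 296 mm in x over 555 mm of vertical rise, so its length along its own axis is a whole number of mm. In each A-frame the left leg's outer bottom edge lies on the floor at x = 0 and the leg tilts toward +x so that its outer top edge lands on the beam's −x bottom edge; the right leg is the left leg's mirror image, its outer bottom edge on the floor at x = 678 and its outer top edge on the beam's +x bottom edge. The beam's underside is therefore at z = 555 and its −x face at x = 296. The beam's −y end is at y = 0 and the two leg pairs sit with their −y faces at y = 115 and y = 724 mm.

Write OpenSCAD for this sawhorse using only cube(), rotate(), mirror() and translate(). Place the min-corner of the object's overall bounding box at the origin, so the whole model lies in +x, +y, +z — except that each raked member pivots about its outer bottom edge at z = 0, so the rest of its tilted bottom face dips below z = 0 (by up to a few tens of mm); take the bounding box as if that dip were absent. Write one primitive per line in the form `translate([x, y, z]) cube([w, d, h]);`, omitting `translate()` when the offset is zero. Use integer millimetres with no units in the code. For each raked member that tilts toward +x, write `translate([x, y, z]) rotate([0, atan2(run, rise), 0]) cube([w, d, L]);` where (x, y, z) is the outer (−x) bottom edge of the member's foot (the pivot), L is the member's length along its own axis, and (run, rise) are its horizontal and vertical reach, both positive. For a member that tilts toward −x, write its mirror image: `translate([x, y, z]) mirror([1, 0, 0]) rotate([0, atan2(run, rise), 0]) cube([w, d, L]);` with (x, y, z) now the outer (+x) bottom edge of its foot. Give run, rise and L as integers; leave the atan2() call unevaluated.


translate([296, 0, 555]) cube([86, 886, 60]);
translate([0, 115, 0]) rotate([0, atan2(296, 555), 0]) cube([43, 47, 629]);
translate([678, 115, 0]) mirror([1, 0, 0]) rotate([0, atan2(296, 555), 0]) cube([43, 47, 629]);
translate([0, 724, 0]) rotate([0, atan2(296, 555), 0]) cube([43, 47, 629]);
translate([678, 724, 0]) mirror([1, 0, 0]) rotate([0, atan2(296, 555), 0]) cube([43, 47, 629]);


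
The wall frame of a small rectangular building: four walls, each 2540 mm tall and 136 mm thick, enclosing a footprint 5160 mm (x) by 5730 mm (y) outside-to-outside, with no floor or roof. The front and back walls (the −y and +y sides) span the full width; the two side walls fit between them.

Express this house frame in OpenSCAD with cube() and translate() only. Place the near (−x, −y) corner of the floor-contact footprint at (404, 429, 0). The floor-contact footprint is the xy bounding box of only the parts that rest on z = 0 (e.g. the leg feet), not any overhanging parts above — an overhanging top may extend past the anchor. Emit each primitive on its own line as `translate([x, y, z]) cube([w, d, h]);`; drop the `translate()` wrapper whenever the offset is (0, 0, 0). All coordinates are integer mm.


translate([404, 429, 0]) cube([5160, 136, 2540]);
translate([404, 6023, 0]) cube([5160, 136, 2540]);
translate([404, 565, 0]) cube([136, 5458, 2540]);
translate([5428, 565, 0]) cube([136, 5458, 2540]);


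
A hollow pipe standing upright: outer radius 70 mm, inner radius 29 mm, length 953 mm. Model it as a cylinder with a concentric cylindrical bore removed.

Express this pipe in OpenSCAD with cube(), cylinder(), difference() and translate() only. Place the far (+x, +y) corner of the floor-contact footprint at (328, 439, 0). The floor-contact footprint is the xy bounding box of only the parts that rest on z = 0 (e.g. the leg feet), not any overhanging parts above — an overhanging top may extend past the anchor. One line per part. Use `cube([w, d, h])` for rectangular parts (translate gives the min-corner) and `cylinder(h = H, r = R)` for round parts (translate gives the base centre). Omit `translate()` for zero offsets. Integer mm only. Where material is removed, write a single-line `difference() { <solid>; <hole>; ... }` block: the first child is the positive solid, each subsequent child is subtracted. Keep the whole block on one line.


difference() { translate([258, 369, 0]) cylinder(h = 953, r = 70); translate([258, 369, 0]) cylinder(h = 953, r = 29); }


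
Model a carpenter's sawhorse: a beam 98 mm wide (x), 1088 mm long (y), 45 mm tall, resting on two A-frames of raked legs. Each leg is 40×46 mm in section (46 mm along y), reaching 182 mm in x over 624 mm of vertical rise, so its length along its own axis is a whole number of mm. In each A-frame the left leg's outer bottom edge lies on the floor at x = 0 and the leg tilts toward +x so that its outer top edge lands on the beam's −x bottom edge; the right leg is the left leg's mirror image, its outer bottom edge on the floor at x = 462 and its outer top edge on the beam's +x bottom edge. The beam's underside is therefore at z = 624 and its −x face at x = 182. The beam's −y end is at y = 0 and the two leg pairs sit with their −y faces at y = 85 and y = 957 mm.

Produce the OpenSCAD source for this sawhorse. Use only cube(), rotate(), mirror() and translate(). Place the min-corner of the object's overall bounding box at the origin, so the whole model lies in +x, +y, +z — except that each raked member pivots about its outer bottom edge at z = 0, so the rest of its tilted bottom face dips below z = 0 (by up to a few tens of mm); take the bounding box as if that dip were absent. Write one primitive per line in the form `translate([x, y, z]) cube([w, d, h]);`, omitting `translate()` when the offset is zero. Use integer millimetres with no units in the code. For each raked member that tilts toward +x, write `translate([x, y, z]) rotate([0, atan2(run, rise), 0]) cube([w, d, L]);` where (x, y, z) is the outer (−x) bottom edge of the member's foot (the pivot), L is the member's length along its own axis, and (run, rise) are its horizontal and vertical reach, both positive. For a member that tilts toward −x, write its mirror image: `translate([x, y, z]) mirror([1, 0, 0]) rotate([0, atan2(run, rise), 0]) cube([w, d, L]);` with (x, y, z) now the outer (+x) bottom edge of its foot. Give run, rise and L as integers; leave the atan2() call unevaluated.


translate([182, 0, 624]) cube([98, 1088, 45]);
translate([0, 85, 0]) rotate([0, atan2(182, 624), 0]) cube([40, 46, 650]);
translate([462, 85, 0]) mirror([1, 0, 0]) rotate([0, atan2(182, 624), 0]) cube([40, 46, 650]);
translate([0, 957, 0]) rotate([0, atan2(182, 624), 0]) cube([40, 46, 650]);
translate([462, 957, 0]) mirror([1, 0, 0]) rotate([0, atan2(182, 624), 0]) cube([40, 46, 650]);


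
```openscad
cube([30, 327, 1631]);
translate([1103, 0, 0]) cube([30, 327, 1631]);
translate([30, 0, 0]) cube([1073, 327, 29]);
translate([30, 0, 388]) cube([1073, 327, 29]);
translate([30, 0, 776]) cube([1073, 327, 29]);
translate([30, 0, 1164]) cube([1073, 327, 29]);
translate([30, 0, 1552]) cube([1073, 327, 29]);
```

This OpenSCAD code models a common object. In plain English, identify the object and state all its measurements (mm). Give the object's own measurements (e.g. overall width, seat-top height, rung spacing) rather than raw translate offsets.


An open bookshelf. Two side panels, each 30 mm thick, 327 mm deep and 1631 mm tall, stand 1133 mm apart (outside-to-outside). Between them sit 5 shelves, each 29 mm thick and 327 mm deep, spanning the full gap between the sides. The bottom shelf rests on the floor (its underside at z = 0) and the clear gap between one shelf's top and the next shelf's underside is 359 mm.


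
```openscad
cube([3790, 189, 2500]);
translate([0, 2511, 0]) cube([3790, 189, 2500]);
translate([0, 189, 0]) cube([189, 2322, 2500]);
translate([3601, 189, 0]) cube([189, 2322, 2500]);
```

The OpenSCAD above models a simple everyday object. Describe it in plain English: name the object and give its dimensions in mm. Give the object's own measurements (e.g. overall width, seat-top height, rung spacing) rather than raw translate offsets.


The wall frame of a small rectangular building: four walls, each 2500 mm tall and 189 mm thick, enclosing a footprint 3790 mm (x) by 2700 mm (y) outside-to-outside, with no floor or roof. The front and back walls (the −y and +y sides) span the full width; the two side walls fit between them.


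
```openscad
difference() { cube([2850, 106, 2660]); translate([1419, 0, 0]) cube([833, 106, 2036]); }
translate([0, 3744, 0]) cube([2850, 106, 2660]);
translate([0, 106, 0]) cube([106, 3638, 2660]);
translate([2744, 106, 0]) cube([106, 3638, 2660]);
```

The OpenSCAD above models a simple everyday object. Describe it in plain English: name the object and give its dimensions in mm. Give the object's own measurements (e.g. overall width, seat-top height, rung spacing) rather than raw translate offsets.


A single room: four walls, each 2660 mm tall and 106 mm thick, enclosing an outside footprint 2850×3850 mm (x × y), no floor or roof. The front and back walls (−y and +y sides) run the full x-width; the side walls fit between their inner faces. A door opening 833 mm wide and 2036 mm tall is cut through the front wall from the floor up, its −x edge 1419 mm from the wall's −x end.


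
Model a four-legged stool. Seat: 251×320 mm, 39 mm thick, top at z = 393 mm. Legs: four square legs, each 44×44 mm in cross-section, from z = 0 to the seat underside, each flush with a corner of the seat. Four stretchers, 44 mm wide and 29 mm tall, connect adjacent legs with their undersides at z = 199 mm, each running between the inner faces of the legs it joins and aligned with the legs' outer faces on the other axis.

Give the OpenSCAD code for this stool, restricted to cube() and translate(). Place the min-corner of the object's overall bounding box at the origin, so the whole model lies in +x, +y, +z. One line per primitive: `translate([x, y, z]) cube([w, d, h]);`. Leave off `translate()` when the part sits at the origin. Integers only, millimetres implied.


translate([0, 0, 354]) cube([251, 320, 39]);
cube([44, 44, 354]);
translate([207, 0, 0]) cube([44, 44, 354]);
translate([0, 276, 0]) cube([44, 44, 354]);
translate([207, 276, 0]) cube([44, 44, 354]);
translate([44, 0, 199]) cube([163, 44, 29]);
translate([44, 276, 199]) cube([163, 44, 29]);
translate([0, 44, 199]) cube([44, 232, 29]);
translate([207, 44, 199]) cube([44, 232, 29]);


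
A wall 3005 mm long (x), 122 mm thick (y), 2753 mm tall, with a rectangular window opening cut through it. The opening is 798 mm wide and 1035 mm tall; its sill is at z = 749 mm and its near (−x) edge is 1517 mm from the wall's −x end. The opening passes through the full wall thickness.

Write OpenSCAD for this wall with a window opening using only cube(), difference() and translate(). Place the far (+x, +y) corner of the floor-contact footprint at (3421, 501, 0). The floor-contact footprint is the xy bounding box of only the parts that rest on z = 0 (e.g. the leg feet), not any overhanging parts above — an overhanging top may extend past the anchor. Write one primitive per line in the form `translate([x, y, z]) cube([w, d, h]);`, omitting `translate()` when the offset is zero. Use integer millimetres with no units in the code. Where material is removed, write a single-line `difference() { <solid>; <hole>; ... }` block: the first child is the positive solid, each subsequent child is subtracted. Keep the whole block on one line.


difference() { translate([416, 379, 0]) cube([3005, 122, 2753]); translate([1933, 379, 749]) cube([798, 122, 1035]); }


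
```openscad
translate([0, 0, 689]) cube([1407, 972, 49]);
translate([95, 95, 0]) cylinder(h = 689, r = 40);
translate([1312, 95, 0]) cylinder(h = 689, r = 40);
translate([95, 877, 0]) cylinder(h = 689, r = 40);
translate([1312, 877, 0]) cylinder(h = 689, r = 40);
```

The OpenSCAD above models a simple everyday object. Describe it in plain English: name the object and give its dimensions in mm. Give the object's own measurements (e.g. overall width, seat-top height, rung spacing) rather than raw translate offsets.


A rectangular dining table. The top is 1407×972×49 mm with its upper surface at z = 738 mm. It stands on four round legs of 80 mm diameter, each leg's bounding box inset 55 mm from the nearest pair of top edges, running from the floor to the underside of the top.


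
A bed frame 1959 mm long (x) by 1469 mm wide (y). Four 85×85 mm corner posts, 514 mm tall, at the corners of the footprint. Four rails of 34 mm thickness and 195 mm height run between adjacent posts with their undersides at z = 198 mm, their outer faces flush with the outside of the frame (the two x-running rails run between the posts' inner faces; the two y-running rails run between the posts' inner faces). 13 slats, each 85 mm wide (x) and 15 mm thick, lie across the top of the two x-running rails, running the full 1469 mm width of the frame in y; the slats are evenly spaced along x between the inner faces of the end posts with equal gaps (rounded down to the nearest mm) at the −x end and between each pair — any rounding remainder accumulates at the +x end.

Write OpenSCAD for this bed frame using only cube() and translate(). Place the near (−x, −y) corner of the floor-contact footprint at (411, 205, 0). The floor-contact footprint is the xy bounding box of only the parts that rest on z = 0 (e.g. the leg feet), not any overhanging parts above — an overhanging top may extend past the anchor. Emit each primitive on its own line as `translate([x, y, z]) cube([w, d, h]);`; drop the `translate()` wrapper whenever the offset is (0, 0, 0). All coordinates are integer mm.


// slat z = rail_z + rail_h = 198 + 195 = 393
// slat gap = ⌊(1789 − 13·85) / 14⌋ = 48
translate([411, 205, 0]) cube([85, 85, 514]);
translate([411, 1589, 0]) cube([85, 85, 514]);
translate([2285, 205, 0]) cube([85, 85, 514]);
translate([2285, 1589, 0]) cube([85, 85, 514]);
translate([496, 205, 198]) cube([1789, 34, 195]);
translate([496, 1640, 198]) cube([1789, 34, 195]);
translate([411, 290, 198]) cube([34, 1299, 195]);
translate([2336, 290, 198]) cube([34, 1299, 195]);
translate([544, 205, 393]) cube([85, 1469, 15]);
translate([677, 205, 393]) cube([85, 1469, 15]);
translate([810, 205, 393]) cube([85, 1469, 15]);
translate([943, 205, 393]) cube([85, 1469, 15]);
translate([1076, 205, 393]) cube([85, 1469, 15]);
translate([1209, 205, 393]) cube([85, 1469, 15]);
translate([1342, 205, 393]) cube([85, 1469, 15]);
translate([1475, 205, 393]) cube([85, 1469, 15]);
translate([1608, 205, 393]) cube([85, 1469, 15]);
translate([1741, 205, 393]) cube([85, 1469, 15]);
translate([1874, 205, 393]) cube([85, 1469, 15]);
translate([2007, 205, 393]) cube([85, 1469, 15]);
translate([2140, 205, 393]) cube([85, 1469, 15]);


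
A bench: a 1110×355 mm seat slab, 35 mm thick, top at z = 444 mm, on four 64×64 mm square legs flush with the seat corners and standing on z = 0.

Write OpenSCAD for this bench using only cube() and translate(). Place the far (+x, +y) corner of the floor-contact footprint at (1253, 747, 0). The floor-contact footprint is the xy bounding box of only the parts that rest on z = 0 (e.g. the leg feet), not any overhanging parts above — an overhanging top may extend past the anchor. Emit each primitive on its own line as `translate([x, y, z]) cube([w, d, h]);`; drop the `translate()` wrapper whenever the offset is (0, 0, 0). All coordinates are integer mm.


translate([143, 392, 409]) cube([1110, 355, 35]);
translate([143, 392, 0]) cube([64, 64, 409]);
translate([143, 683, 0]) cube([64, 64, 409]);
translate([1189, 392, 0]) cube([64, 64, 409]);
translate([1189, 683, 0]) cube([64, 64, 409]);


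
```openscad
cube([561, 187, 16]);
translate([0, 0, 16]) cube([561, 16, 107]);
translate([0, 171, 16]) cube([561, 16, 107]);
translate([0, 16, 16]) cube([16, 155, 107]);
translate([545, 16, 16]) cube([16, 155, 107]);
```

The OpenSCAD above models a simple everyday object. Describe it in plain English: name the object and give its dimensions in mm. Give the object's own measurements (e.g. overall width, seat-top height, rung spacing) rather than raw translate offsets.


An open-topped rectangular box: outside dimensions 561×187×123 mm, with a uniform wall and base thickness of 16 mm. The base is a full 561×187 slab on the floor; four walls sit on top of the base. The front and back walls (the −y and +y sides) span the full width; the two side walls fit between them.


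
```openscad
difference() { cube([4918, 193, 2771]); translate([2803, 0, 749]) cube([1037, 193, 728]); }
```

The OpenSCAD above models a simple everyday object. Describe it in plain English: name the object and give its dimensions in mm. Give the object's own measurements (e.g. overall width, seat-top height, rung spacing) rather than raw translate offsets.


A wall 4918 mm long (x), 193 mm thick (y), 2771 mm tall, with a rectangular window opening cut through it. The opening is 1037 mm wide and 728 mm tall; its sill is at z = 749 mm and its near (−x) edge is 2803 mm from the wall's −x end. The opening passes through the full wall thickness.


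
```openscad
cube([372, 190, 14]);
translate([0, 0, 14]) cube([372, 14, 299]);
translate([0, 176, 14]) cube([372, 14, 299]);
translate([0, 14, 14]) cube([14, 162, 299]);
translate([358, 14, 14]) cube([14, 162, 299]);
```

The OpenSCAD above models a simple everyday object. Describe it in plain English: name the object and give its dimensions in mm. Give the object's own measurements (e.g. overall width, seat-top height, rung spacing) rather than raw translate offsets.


An open-topped rectangular box: outside dimensions 372×190×313 mm, with a uniform wall and base thickness of 14 mm. The base is a full 372×190 slab on the floor; four walls sit on top of the base. The front and back walls (the −y and +y sides) span the full width; the two side walls fit between them.


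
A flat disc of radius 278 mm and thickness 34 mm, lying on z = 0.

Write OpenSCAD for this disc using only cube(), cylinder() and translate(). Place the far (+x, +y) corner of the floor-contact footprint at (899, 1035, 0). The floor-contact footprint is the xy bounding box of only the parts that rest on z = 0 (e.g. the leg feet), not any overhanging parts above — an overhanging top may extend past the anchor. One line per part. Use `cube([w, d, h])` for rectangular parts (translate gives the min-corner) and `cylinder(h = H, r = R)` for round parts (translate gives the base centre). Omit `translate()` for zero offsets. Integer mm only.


translate([621, 757, 0]) cylinder(h = 34, r = 278);


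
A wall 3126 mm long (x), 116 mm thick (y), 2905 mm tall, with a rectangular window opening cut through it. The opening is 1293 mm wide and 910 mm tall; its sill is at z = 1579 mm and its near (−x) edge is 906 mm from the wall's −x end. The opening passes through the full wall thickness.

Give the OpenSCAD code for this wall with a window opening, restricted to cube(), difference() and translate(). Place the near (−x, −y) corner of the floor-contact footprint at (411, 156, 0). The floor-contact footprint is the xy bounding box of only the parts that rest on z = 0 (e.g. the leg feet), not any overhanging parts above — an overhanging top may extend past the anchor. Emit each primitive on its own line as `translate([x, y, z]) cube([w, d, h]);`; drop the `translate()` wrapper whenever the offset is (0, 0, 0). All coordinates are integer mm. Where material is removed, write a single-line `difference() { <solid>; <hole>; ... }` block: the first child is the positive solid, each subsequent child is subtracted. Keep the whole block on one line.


difference() { translate([411, 156, 0]) cube([3126, 116, 2905]); translate([1317, 156, 1579]) cube([1293, 116, 910]); }


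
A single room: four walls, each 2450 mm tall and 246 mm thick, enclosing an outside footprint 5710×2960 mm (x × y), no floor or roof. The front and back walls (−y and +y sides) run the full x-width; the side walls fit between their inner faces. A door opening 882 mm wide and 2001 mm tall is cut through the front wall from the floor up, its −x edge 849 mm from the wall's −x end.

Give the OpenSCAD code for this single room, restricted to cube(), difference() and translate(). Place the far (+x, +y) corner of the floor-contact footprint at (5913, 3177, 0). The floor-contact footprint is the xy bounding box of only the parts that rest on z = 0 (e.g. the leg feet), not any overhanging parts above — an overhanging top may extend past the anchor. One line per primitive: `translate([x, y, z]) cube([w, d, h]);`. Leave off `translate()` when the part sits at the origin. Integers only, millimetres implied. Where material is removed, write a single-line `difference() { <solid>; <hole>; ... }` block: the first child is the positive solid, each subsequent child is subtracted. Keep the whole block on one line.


difference() { translate([203, 217, 0]) cube([5710, 246, 2450]); translate([1052, 217, 0]) cube([882, 246, 2001]); }
translate([203, 2931, 0]) cube([5710, 246, 2450]);
translate([203, 463, 0]) cube([246, 2468, 2450]);
translate([5667, 463, 0]) cube([246, 2468, 2450]);


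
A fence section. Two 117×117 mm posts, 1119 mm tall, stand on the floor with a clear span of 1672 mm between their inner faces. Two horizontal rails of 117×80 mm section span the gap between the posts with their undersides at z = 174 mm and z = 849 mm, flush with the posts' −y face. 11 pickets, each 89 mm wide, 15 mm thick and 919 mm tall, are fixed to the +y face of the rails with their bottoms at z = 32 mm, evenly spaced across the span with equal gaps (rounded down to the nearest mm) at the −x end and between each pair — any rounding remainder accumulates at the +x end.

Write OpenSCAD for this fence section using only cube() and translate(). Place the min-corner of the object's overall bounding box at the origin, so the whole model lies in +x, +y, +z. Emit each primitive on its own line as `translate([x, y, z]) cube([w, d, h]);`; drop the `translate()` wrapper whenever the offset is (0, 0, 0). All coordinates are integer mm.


cube([117, 117, 1119]);
translate([1789, 0, 0]) cube([117, 117, 1119]);
translate([117, 0, 174]) cube([1672, 117, 80]);
translate([117, 0, 849]) cube([1672, 117, 80]);
translate([174, 117, 32]) cube([89, 15, 919]);
translate([320, 117, 32]) cube([89, 15, 919]);
translate([466, 117, 32]) cube([89, 15, 919]);
translate([612, 117, 32]) cube([89, 15, 919]);
translate([758, 117, 32]) cube([89, 15, 919]);
translate([904, 117, 32]) cube([89, 15, 919]);
translate([1050, 117, 32]) cube([89, 15, 919]);
translate([1196, 117, 32]) cube([89, 15, 919]);
translate([1342, 117, 32]) cube([89, 15, 919]);
translate([1488, 117, 32]) cube([89, 15, 919]);
translate([1634, 117, 32]) cube([89, 15, 919]);


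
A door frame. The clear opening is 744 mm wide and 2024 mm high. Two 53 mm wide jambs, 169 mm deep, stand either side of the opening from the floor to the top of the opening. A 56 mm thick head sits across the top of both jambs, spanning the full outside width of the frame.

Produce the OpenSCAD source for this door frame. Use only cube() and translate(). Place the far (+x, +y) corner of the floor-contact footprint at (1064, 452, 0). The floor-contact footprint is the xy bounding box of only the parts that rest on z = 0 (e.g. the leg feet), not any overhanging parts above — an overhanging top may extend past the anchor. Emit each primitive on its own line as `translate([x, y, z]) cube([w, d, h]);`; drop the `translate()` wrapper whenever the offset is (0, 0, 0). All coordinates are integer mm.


translate([214, 283, 0]) cube([53, 169, 2024]);
translate([1011, 283, 0]) cube([53, 169, 2024]);
translate([214, 283, 2024]) cube([850, 169, 56]);


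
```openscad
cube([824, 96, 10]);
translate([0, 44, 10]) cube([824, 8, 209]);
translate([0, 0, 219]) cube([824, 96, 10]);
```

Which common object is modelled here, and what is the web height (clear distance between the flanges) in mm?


An I-beam. The web height is 209 mm.

Two wide flanges with a thin centred web — an I-beam. Overall 229 mm minus two 10 mm flanges gives a web of 229 − 2·10 = 209 mm.


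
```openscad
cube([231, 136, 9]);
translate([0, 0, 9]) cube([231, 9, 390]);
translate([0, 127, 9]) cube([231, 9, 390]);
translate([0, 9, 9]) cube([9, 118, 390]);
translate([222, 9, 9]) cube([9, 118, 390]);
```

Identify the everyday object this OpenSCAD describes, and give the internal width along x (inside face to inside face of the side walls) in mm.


An open box. The internal width is 213 mm.

A 231×136 base slab with four walls standing on it — an open box. The base is 231 mm wide and the walls are 9 mm thick, so the internal width is 231 − 2 × 9 = 213 mm.


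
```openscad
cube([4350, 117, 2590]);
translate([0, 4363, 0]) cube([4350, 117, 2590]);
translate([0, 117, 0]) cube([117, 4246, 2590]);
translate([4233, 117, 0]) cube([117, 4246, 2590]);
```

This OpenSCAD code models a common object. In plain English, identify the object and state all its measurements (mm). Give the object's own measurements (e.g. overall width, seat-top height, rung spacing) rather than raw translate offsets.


The wall frame of a small rectangular building: four walls, each 2590 mm tall and 117 mm thick, enclosing a footprint 4350 mm (x) by 4480 mm (y) outside-to-outside, with no floor or roof. The front and back walls (the −y and +y sides) span the full width; the two side walls fit between them.


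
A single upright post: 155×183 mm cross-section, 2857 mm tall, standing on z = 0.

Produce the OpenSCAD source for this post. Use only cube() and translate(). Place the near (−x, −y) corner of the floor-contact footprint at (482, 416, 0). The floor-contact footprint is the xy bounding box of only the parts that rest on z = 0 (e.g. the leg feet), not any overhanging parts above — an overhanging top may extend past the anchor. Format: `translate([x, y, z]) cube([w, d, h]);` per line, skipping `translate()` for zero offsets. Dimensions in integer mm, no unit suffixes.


translate([482, 416, 0]) cube([155, 183, 2857]);


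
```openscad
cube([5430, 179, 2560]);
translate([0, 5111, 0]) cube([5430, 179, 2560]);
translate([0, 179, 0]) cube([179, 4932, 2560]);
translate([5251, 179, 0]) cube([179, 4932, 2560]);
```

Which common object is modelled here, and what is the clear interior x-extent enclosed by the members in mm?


A house (or room) frame. The interior width is 5072 mm.

Four 2560 mm walls enclosing a rectangle with no floor or roof — a room or house frame. Outside width is 5430 mm and wall thickness is 179 mm, so the interior width is 5430 − 2 × 179 = 5072 mm.


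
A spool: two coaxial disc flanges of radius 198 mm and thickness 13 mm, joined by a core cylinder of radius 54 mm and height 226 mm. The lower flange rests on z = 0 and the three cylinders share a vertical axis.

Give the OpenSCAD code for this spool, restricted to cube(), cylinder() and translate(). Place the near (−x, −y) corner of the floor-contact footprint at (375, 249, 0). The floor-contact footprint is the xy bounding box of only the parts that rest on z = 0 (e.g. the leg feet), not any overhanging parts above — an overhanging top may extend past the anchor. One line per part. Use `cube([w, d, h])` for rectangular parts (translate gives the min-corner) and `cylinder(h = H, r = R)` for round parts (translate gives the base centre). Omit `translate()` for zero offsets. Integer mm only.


translate([573, 447, 0]) cylinder(h = 13, r = 198);
translate([573, 447, 13]) cylinder(h = 226, r = 54);
translate([573, 447, 239]) cylinder(h = 13, r = 198);


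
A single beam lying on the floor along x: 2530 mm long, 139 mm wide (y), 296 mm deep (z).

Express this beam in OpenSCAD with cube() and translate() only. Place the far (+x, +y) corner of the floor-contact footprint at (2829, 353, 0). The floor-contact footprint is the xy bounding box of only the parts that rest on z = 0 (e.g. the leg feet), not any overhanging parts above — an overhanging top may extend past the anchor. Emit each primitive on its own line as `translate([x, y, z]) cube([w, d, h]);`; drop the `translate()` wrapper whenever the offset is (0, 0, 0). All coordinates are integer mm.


translate([299, 214, 0]) cube([2530, 139, 296]);


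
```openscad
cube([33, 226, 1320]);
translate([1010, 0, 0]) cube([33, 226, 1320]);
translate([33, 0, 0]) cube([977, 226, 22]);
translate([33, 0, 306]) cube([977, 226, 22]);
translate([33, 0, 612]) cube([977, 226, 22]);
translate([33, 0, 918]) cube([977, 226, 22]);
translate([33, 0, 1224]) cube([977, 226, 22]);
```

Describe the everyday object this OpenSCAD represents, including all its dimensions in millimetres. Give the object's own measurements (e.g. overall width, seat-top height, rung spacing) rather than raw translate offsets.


An open bookshelf. Two side panels, each 33 mm thick, 226 mm deep and 1320 mm tall, stand 1043 mm apart (outside-to-outside). Between them sit 5 shelves, each 22 mm thick and 226 mm deep, spanning the full gap between the sides. The bottom shelf rests on the floor (its underside at z = 0) and the clear gap between one shelf's top and the next shelf's underside is 284 mm.


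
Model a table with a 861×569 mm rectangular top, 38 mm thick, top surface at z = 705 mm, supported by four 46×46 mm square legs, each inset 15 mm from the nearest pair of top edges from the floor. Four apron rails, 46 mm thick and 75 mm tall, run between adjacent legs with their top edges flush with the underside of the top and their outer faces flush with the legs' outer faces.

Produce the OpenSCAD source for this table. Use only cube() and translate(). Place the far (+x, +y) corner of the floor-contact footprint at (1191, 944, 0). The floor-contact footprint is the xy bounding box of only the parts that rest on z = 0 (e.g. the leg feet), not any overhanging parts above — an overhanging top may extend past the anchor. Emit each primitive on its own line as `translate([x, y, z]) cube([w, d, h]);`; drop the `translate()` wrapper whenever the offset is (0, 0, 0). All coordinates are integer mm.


translate([345, 390, 667]) cube([861, 569, 38]);
translate([360, 405, 0]) cube([46, 46, 667]);
translate([1145, 405, 0]) cube([46, 46, 667]);
translate([360, 898, 0]) cube([46, 46, 667]);
translate([1145, 898, 0]) cube([46, 46, 667]);
translate([406, 405, 592]) cube([739, 46, 75]);
translate([406, 898, 592]) cube([739, 46, 75]);
translate([360, 451, 592]) cube([46, 447, 75]);
translate([1145, 451, 592]) cube([46, 447, 75]);


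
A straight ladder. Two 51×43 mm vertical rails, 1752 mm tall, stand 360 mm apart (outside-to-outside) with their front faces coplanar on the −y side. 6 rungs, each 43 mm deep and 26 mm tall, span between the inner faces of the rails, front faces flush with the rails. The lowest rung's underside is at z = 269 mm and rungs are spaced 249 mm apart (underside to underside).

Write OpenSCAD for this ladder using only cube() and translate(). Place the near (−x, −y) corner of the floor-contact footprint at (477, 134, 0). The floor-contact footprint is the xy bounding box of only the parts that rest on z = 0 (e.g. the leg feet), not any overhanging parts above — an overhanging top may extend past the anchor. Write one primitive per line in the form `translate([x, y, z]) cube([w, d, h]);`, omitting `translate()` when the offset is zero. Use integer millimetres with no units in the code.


translate([477, 134, 0]) cube([51, 43, 1752]);
translate([786, 134, 0]) cube([51, 43, 1752]);
translate([528, 134, 269]) cube([258, 43, 26]);
translate([528, 134, 518]) cube([258, 43, 26]);
translate([528, 134, 767]) cube([258, 43, 26]);
translate([528, 134, 1016]) cube([258, 43, 26]);
translate([528, 134, 1265]) cube([258, 43, 26]);
translate([528, 134, 1514]) cube([258, 43, 26]);


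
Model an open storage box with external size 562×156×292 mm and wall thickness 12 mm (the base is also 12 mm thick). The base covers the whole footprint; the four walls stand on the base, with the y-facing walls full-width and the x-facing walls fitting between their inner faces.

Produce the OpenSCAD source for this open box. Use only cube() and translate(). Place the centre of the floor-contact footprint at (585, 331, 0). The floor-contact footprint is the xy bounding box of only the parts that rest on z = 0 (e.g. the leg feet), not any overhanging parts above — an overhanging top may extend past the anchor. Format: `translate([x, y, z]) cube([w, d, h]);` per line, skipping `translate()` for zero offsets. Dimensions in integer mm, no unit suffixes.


translate([304, 253, 0]) cube([562, 156, 12]);
translate([304, 253, 12]) cube([562, 12, 280]);
translate([304, 397, 12]) cube([562, 12, 280]);
translate([304, 265, 12]) cube([12, 132, 280]);
translate([854, 265, 12]) cube([12, 132, 280]);


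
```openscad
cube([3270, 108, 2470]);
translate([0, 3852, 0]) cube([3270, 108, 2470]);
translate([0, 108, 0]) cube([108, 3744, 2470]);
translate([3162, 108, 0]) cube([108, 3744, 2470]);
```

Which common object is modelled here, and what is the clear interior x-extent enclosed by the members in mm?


A house (or room) frame. The interior width is 3054 mm.

Four 2470 mm walls enclosing a rectangle with no floor or roof — a room or house frame. Outside width is 3270 mm and wall thickness is 108 mm, so the interior width is 3270 − 2 × 108 = 3054 mm.


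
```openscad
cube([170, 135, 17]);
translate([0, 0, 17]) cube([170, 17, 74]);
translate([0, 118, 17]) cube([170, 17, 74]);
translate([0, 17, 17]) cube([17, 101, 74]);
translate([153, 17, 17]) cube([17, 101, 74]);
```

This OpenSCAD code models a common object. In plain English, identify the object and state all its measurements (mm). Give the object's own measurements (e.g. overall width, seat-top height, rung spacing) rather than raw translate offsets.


An open-topped rectangular box: outside dimensions 170×135×91 mm, with a uniform wall and base thickness of 17 mm. The base is a full 170×135 slab on the floor; four walls sit on top of the base. The front and back walls (the −y and +y sides) span the full width; the two side walls fit between them.


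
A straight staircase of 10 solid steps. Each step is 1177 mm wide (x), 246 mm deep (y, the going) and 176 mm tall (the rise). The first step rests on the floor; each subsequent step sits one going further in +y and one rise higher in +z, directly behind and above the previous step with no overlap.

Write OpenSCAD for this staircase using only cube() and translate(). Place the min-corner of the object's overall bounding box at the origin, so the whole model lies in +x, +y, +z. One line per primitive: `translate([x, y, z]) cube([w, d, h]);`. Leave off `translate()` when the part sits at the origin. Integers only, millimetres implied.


cube([1177, 246, 176]);
translate([0, 246, 176]) cube([1177, 246, 176]);
translate([0, 492, 352]) cube([1177, 246, 176]);
translate([0, 738, 528]) cube([1177, 246, 176]);
translate([0, 984, 704]) cube([1177, 246, 176]);
translate([0, 1230, 880]) cube([1177, 246, 176]);
translate([0, 1476, 1056]) cube([1177, 246, 176]);
translate([0, 1722, 1232]) cube([1177, 246, 176]);
translate([0, 1968, 1408]) cube([1177, 246, 176]);
translate([0, 2214, 1584]) cube([1177, 246, 176]);


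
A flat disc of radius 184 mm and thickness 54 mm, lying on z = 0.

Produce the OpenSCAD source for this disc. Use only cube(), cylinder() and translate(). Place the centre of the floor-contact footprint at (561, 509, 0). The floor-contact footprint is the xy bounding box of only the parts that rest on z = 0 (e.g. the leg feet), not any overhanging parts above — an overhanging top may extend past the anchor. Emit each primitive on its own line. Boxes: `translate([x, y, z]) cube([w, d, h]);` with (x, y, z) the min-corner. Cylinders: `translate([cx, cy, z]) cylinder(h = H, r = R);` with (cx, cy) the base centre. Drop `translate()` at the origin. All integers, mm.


translate([561, 509, 0]) cylinder(h = 54, r = 184);


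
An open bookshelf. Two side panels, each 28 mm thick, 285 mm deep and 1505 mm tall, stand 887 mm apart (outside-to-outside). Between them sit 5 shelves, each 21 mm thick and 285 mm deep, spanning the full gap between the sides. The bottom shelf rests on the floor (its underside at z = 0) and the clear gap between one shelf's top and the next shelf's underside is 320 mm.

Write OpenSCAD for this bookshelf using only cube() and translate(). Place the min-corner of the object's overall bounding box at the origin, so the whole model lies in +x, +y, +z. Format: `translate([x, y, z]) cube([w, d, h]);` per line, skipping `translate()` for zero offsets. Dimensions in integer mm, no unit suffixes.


cube([28, 285, 1505]);
translate([859, 0, 0]) cube([28, 285, 1505]);
translate([28, 0, 0]) cube([831, 285, 21]);
translate([28, 0, 341]) cube([831, 285, 21]);
translate([28, 0, 682]) cube([831, 285, 21]);
translate([28, 0, 1023]) cube([831, 285, 21]);
translate([28, 0, 1364]) cube([831, 285, 21]);


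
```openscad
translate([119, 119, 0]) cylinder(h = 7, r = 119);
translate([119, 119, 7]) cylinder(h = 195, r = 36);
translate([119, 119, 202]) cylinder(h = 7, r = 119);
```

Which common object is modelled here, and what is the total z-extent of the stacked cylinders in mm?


A spool. The overall height is 209 mm.

Three coaxial cylinders, large–small–large — a spool. Two 7 mm flanges and a 195 mm core give 7 + 195 + 7 = 209 mm.


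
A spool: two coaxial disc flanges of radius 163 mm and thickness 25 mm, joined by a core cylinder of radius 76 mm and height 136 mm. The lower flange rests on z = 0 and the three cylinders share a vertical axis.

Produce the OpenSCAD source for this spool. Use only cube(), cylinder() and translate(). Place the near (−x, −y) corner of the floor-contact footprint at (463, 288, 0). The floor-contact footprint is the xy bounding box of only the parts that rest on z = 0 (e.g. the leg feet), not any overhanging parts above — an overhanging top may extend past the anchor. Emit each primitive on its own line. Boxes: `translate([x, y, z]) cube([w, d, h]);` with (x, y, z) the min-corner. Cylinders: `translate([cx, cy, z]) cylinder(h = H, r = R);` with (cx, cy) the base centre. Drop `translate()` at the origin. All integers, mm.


translate([626, 451, 0]) cylinder(h = 25, r = 163);
translate([626, 451, 25]) cylinder(h = 136, r = 76);
translate([626, 451, 161]) cylinder(h = 25, r = 163);


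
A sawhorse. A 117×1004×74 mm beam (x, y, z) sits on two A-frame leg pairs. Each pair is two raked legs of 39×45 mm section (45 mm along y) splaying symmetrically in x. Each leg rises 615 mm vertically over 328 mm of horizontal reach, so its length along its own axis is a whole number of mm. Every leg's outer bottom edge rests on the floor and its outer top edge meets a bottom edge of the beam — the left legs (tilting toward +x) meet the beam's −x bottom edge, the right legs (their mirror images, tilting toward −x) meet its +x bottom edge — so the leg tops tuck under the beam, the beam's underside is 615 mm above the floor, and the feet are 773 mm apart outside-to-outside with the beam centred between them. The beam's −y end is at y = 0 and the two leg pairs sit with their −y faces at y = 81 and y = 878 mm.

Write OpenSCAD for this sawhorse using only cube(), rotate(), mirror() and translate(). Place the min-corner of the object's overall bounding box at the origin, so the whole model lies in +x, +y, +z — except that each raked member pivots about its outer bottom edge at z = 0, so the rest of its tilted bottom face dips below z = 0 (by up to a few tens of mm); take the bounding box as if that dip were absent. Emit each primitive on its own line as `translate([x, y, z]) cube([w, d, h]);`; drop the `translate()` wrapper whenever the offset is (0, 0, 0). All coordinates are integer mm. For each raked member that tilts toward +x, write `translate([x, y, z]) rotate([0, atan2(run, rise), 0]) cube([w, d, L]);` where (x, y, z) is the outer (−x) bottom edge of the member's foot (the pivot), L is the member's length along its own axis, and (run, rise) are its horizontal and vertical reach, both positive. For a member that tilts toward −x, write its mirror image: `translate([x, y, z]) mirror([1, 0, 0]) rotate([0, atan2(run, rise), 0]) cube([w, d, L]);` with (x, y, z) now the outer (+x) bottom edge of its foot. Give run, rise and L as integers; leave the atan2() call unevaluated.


translate([328, 0, 615]) cube([117, 1004, 74]);
translate([0, 81, 0]) rotate([0, atan2(328, 615), 0]) cube([39, 45, 697]);
translate([773, 81, 0]) mirror([1, 0, 0]) rotate([0, atan2(328, 615), 0]) cube([39, 45, 697]);
translate([0, 878, 0]) rotate([0, atan2(328, 615), 0]) cube([39, 45, 697]);
translate([773, 878, 0]) mirror([1, 0, 0]) rotate([0, atan2(328, 615), 0]) cube([39, 45, 697]);
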